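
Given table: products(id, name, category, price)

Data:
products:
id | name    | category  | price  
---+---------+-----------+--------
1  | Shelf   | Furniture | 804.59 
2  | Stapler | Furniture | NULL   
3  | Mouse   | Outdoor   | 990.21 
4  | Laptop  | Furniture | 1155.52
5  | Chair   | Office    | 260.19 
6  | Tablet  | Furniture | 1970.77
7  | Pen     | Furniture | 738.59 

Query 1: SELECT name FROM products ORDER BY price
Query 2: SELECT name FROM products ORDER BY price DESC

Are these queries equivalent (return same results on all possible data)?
No, not equivalent

Query 1 returns: [('Stapler',), ('Chair',), ('Pen',), ('Shelf',), ('Mouse',), ('Laptop',), ('Tablet',)]
Query 2 returns: [('Tablet',), ('Laptop',), ('Mouse',), ('Shelf',), ('Pen',), ('Chair',), ('Stapler',)]

Reason: ASC vs DESC gives opposite ordering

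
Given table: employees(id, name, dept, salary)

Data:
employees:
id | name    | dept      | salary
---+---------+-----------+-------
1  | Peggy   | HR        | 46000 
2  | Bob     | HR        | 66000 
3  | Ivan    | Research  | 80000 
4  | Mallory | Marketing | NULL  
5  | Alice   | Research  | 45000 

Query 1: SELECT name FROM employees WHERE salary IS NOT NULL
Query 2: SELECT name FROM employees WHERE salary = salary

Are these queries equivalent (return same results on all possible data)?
Yes, equivalent

Both queries return: [('Alice',), ('Bob',), ('Ivan',), ('Peggy',)]

Reason: IS NOT NULL vs self-equality (both exclude NULLs)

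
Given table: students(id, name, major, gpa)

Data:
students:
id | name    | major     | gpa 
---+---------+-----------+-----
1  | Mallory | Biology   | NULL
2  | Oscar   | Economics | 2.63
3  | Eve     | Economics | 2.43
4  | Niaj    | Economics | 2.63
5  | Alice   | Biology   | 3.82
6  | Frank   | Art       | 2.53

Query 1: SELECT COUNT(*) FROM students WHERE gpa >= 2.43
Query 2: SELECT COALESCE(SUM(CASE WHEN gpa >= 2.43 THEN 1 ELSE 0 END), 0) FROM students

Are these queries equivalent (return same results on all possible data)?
Yes, equivalent

Both queries return: [(5,)]

Reason: COUNT with WHERE vs conditional SUM (COALESCE handles empty-table NULL)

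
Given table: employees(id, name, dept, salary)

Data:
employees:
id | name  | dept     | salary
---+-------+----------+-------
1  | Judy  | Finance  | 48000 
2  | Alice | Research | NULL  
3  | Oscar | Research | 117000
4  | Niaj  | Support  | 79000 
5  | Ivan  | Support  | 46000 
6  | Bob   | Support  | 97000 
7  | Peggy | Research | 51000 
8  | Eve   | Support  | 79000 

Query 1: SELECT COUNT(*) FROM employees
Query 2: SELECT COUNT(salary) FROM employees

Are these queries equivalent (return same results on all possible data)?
No, not equivalent

Query 1 returns: [(8,)]
Query 2 returns: [(7,)]

Reason: COUNT(*) includes NULLs, COUNT(column) excludes them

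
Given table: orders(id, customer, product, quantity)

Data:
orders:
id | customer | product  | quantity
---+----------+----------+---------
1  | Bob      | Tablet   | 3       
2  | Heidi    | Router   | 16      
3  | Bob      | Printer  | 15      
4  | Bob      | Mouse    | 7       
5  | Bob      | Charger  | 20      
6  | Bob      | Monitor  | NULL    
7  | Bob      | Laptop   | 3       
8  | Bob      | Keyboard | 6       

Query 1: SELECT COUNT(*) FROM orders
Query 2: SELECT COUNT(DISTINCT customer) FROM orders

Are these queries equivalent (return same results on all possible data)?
No, not equivalent

Query 1 returns: [(8,)]
Query 2 returns: [(2,)]

Reason: COUNT(*) counts rows, COUNT(DISTINCT customer) counts unique customers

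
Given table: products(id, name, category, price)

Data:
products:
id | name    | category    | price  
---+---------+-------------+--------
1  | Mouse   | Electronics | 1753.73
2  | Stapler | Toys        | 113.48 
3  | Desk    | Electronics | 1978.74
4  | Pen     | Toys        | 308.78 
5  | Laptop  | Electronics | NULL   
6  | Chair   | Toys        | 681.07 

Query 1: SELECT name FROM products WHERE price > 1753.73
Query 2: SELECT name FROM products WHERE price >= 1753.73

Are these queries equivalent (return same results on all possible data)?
No, not equivalent

Query 1 returns: [('Desk',)]
Query 2 returns: [('Mouse',), ('Desk',)]

Reason: > vs >= gives different results when price = 1753.73 exists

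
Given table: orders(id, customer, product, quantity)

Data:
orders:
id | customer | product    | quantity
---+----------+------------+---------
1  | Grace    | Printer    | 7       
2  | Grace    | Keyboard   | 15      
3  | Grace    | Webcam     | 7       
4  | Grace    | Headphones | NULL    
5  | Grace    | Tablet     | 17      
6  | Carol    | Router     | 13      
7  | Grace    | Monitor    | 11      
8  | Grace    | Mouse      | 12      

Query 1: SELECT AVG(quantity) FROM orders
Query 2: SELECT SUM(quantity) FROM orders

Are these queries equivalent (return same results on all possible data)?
No, not equivalent

Query 1 returns: [(11.714285714285714,)]
Query 2 returns: [(82,)]

Reason: AVG vs SUM give different aggregate values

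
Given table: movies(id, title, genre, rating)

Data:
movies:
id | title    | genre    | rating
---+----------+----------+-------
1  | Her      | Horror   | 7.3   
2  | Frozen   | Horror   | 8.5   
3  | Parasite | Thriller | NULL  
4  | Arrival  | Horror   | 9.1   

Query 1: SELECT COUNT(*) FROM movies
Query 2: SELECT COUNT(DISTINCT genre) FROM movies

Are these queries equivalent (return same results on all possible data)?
No, not equivalent

Query 1 returns: [(4,)]
Query 2 returns: [(2,)]

Reason: COUNT(*) counts rows, COUNT(DISTINCT genre) counts unique genres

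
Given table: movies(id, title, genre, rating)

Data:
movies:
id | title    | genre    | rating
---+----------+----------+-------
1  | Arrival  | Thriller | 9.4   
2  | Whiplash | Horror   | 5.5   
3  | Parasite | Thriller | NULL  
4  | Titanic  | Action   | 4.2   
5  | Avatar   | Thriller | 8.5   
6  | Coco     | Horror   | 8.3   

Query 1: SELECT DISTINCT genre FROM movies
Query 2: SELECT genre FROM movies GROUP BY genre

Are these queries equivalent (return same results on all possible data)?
Yes, equivalent

Both queries return: [('Action',), ('Horror',), ('Thriller',)]

Reason: Both get unique genres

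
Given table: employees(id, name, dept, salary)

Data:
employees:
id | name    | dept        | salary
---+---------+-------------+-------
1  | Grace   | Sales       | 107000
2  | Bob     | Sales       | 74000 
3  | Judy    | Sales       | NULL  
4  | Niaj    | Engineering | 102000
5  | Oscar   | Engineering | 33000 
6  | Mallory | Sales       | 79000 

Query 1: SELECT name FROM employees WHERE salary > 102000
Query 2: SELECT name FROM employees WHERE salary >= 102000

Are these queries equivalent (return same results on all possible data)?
No, not equivalent

Query 1 returns: [('Grace',)]
Query 2 returns: [('Grace',), ('Niaj',)]

Reason: > vs >= gives different results when salary = 102000 exists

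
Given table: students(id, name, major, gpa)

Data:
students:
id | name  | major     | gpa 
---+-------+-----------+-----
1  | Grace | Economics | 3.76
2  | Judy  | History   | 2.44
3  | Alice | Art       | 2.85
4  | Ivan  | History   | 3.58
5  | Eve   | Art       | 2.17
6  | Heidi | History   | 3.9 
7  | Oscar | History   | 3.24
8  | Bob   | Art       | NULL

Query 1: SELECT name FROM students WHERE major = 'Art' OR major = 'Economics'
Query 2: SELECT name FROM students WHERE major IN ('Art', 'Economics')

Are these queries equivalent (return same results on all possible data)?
Yes, equivalent

Both queries return: [('Alice',), ('Bob',), ('Eve',), ('Grace',)]

Reason: OR vs IN are equivalent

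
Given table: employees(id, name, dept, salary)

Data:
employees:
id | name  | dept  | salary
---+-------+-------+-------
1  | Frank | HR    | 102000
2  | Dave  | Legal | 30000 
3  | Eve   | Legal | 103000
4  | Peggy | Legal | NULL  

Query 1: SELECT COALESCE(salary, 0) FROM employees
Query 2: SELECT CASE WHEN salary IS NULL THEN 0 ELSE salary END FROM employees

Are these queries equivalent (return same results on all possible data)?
Yes, equivalent

Both queries return: [(0,), (30000,), (102000,), (103000,)]

Reason: COALESCE vs CASE for NULL handling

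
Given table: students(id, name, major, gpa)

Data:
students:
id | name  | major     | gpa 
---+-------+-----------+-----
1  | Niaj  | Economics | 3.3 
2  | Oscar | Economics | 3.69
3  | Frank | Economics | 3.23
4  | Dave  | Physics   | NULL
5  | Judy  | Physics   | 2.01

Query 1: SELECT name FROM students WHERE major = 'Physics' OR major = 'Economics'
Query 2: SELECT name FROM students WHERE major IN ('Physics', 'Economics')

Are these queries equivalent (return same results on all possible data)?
Yes, equivalent

Both queries return: [('Dave',), ('Frank',), ('Judy',), ('Niaj',), ('Oscar',)]

Reason: OR vs IN are equivalent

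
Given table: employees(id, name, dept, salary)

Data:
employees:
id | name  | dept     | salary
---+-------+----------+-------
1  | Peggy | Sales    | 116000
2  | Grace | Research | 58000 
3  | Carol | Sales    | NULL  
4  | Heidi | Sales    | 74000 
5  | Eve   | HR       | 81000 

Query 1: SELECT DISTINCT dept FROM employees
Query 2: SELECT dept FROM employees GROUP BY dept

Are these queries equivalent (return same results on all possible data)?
Yes, equivalent

Both queries return: [('HR',), ('Research',), ('Sales',)]

Reason: Both get unique depts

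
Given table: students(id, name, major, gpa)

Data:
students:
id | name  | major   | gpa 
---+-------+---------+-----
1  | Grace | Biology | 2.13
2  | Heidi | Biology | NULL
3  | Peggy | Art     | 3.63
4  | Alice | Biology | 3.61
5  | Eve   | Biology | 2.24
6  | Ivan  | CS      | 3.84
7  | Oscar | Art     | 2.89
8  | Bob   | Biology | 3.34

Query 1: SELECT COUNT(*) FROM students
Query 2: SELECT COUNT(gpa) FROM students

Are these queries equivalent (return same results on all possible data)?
No, not equivalent

Query 1 returns: [(8,)]
Query 2 returns: [(7,)]

Reason: COUNT(*) includes NULLs, COUNT(column) excludes them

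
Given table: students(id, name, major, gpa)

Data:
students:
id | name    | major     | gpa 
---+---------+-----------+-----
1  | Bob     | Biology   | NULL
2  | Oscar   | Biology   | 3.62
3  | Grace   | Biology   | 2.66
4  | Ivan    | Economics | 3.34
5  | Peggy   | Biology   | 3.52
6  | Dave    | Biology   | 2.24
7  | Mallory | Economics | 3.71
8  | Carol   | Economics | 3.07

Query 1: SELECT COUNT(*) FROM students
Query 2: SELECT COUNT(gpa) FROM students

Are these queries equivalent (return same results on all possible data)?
No, not equivalent

Query 1 returns: [(8,)]
Query 2 returns: [(7,)]

Reason: COUNT(*) includes NULLs, COUNT(column) excludes them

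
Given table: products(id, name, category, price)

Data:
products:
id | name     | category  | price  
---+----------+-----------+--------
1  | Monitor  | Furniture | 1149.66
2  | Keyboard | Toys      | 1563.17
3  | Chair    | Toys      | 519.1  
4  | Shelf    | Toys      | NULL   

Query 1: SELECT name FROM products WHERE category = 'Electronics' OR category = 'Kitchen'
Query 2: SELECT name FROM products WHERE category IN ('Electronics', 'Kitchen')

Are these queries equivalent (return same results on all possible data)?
Yes, equivalent

Both queries return: []

Reason: OR vs IN are equivalent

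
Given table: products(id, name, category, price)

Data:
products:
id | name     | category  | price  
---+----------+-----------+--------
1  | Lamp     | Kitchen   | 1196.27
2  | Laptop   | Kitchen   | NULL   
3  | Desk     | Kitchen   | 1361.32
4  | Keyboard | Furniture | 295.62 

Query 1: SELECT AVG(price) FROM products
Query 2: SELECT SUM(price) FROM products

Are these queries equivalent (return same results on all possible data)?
No, not equivalent

Query 1 returns: [(951.07,)]
Query 2 returns: [(2853.21,)]

Reason: AVG vs SUM give different aggregate values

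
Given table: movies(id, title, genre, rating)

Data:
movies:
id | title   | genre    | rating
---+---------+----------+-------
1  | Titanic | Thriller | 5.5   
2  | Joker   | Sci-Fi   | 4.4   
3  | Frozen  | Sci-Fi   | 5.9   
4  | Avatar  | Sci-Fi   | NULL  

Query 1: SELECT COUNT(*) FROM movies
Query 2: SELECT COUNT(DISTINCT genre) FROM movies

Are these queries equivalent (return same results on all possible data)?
No, not equivalent

Query 1 returns: [(4,)]
Query 2 returns: [(2,)]

Reason: COUNT(*) counts rows, COUNT(DISTINCT genre) counts unique genres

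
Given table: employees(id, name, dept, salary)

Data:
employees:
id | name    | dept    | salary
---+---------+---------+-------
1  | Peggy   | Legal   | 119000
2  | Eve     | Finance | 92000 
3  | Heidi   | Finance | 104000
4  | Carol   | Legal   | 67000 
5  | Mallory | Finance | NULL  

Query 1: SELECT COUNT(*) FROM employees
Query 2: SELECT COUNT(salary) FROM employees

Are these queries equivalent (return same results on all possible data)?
No, not equivalent

Query 1 returns: [(5,)]
Query 2 returns: [(4,)]

Reason: COUNT(*) includes NULLs, COUNT(column) excludes them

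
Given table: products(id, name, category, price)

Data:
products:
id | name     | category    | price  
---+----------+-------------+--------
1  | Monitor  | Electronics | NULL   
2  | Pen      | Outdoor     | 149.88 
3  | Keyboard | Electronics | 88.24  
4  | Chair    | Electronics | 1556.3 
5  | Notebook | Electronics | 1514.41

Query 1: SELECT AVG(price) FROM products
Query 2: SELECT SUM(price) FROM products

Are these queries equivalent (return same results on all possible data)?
No, not equivalent

Query 1 returns: [(827.2075,)]
Query 2 returns: [(3308.83,)]

Reason: AVG vs SUM give different aggregate values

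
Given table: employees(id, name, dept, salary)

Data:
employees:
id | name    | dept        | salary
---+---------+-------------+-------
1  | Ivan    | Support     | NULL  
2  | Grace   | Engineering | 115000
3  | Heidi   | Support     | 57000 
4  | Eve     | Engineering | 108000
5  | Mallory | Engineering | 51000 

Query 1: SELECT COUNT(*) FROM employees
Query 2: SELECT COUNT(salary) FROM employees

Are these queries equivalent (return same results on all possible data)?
No, not equivalent

Query 1 returns: [(5,)]
Query 2 returns: [(4,)]

Reason: COUNT(*) includes NULLs, COUNT(column) excludes them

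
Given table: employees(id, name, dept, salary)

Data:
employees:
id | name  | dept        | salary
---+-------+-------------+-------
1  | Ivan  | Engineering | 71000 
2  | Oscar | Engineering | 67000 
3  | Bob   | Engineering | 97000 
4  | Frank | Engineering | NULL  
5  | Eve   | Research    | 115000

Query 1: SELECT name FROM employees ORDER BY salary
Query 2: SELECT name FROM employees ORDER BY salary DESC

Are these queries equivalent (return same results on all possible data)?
No, not equivalent

Query 1 returns: [('Frank',), ('Oscar',), ('Ivan',), ('Bob',), ('Eve',)]
Query 2 returns: [('Eve',), ('Bob',), ('Ivan',), ('Oscar',), ('Frank',)]

Reason: ASC vs DESC gives opposite ordering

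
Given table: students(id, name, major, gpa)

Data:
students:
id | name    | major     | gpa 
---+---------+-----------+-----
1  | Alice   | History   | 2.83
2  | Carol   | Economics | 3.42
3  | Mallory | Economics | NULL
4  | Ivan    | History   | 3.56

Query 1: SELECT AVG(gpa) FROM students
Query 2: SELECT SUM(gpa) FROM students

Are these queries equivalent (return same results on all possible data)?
No, not equivalent

Query 1 returns: [(3.27,)]
Query 2 returns: [(9.81,)]

Reason: AVG vs SUM give different aggregate values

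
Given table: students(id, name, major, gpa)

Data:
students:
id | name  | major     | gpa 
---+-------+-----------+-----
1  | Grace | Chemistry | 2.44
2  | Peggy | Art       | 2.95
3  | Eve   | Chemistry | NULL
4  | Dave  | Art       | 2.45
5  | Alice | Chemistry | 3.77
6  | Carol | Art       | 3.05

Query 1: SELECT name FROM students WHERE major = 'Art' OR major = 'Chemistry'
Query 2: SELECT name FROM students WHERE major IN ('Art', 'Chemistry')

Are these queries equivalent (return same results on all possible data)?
Yes, equivalent

Both queries return: [('Alice',), ('Carol',), ('Dave',), ('Eve',), ('Grace',), ('Peggy',)]

Reason: OR vs IN are equivalent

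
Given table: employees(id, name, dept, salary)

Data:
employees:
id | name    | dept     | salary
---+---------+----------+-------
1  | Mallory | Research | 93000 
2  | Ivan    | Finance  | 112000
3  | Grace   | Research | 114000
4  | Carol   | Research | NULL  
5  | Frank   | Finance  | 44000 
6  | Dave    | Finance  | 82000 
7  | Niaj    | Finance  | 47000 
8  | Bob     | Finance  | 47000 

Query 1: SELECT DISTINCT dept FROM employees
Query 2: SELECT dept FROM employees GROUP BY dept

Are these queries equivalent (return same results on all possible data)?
Yes, equivalent

Both queries return: [('Finance',), ('Research',)]

Reason: Both get unique depts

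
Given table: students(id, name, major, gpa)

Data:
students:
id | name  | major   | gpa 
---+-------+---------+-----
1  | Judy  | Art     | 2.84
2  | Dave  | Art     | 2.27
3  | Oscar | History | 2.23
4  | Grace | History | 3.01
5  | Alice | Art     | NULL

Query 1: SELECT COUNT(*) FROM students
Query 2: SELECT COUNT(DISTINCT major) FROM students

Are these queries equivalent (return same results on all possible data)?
No, not equivalent

Query 1 returns: [(5,)]
Query 2 returns: [(2,)]

Reason: COUNT(*) counts rows, COUNT(DISTINCT major) counts unique majors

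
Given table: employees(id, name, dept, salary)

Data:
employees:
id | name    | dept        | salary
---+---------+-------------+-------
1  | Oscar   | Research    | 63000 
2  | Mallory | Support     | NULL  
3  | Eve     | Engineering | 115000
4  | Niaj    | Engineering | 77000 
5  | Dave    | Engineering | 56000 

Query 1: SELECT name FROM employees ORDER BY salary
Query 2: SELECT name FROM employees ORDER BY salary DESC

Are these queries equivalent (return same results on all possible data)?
No, not equivalent

Query 1 returns: [('Mallory',), ('Dave',), ('Oscar',), ('Niaj',), ('Eve',)]
Query 2 returns: [('Eve',), ('Niaj',), ('Oscar',), ('Dave',), ('Mallory',)]

Reason: ASC vs DESC gives opposite ordering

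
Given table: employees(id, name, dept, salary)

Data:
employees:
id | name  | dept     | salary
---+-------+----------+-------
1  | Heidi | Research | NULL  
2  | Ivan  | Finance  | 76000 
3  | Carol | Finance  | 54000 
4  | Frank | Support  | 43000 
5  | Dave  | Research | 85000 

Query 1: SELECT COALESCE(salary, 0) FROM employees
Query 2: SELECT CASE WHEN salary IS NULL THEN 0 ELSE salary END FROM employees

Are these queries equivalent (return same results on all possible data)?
Yes, equivalent

Both queries return: [(0,), (43000,), (54000,), (76000,), (85000,)]

Reason: COALESCE vs CASE for NULL handling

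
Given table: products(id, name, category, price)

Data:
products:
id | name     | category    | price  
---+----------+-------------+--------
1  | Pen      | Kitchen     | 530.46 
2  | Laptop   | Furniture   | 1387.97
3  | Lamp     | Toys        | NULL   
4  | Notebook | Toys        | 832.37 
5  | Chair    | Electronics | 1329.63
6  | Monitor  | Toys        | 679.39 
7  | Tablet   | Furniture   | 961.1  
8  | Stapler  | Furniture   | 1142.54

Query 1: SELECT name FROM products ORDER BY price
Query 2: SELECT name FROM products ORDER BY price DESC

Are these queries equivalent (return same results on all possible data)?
No, not equivalent

Query 1 returns: [('Lamp',), ('Pen',), ('Monitor',), ('Notebook',), ('Tablet',), ('Stapler',), ('Chair',), ('Laptop',)]
Query 2 returns: [('Laptop',), ('Chair',), ('Stapler',), ('Tablet',), ('Notebook',), ('Monitor',), ('Pen',), ('Lamp',)]

Reason: ASC vs DESC gives opposite ordering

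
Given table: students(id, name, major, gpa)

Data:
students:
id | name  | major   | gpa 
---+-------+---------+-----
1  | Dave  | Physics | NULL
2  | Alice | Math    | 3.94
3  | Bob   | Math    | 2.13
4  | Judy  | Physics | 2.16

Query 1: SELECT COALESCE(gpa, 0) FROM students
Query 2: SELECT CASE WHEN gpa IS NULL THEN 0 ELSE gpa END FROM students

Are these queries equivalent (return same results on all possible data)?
Yes, equivalent

Both queries return: [(0,), (2.13,), (2.16,), (3.94,)]

Reason: COALESCE vs CASE for NULL handling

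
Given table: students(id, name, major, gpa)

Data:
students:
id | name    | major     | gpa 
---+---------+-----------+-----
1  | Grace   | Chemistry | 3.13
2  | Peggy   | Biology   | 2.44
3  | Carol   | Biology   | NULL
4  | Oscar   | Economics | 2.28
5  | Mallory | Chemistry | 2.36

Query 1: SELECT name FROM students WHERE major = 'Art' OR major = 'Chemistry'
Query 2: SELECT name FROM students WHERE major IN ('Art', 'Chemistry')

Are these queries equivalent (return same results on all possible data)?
Yes, equivalent

Both queries return: [('Grace',), ('Mallory',)]

Reason: OR vs IN are equivalent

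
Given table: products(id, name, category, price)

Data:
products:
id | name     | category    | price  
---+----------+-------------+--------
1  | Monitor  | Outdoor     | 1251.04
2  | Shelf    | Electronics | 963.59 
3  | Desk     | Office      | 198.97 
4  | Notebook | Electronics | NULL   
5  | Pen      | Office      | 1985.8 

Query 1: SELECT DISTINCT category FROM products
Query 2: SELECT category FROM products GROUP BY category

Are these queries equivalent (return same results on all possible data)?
Yes, equivalent

Both queries return: [('Electronics',), ('Office',), ('Outdoor',)]

Reason: Both get unique categorys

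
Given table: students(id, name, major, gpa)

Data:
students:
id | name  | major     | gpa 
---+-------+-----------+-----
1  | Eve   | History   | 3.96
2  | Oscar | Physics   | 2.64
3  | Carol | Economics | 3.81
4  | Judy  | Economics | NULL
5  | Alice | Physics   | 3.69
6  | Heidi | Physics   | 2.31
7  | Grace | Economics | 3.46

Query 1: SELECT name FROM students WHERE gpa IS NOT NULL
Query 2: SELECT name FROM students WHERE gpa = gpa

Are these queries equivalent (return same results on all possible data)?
Yes, equivalent

Both queries return: [('Alice',), ('Carol',), ('Eve',), ('Grace',), ('Heidi',), ('Oscar',)]

Reason: IS NOT NULL vs self-equality (both exclude NULLs)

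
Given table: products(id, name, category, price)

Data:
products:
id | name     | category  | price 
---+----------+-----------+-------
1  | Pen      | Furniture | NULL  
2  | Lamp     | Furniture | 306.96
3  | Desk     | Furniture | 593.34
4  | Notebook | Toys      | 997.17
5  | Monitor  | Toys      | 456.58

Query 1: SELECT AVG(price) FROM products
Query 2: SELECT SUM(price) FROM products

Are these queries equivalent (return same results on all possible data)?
No, not equivalent

Query 1 returns: [(588.5125,)]
Query 2 returns: [(2354.05,)]

Reason: AVG vs SUM give different aggregate values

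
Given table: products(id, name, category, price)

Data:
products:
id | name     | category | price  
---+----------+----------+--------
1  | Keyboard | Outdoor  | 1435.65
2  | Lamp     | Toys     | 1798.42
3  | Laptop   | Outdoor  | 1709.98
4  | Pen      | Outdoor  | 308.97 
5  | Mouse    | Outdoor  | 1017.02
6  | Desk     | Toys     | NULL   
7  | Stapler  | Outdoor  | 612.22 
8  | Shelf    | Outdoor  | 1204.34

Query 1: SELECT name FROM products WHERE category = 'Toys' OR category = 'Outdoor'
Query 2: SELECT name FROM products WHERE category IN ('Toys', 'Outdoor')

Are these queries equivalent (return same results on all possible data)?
Yes, equivalent

Both queries return: [('Desk',), ('Keyboard',), ('Lamp',), ('Laptop',), ('Mouse',), ('Pen',), ('Shelf',), ('Stapler',)]

Reason: OR vs IN are equivalent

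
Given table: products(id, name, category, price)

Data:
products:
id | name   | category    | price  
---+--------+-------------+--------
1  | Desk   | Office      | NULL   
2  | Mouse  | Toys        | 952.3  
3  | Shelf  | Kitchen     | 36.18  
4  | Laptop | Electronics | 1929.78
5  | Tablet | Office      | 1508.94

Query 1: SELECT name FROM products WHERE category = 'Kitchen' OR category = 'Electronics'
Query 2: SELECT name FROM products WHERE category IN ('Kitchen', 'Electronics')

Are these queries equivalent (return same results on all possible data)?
Yes, equivalent

Both queries return: [('Laptop',), ('Shelf',)]

Reason: OR vs IN are equivalent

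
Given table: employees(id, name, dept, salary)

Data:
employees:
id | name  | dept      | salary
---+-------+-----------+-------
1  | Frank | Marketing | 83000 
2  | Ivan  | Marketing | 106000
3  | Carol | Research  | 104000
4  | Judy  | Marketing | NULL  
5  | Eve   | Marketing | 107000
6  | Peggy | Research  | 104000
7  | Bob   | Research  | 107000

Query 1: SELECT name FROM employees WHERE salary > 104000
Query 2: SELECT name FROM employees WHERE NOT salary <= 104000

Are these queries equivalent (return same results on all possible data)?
Yes, equivalent

Both queries return: [('Bob',), ('Eve',), ('Ivan',)]

Reason: Both filter salary > 104000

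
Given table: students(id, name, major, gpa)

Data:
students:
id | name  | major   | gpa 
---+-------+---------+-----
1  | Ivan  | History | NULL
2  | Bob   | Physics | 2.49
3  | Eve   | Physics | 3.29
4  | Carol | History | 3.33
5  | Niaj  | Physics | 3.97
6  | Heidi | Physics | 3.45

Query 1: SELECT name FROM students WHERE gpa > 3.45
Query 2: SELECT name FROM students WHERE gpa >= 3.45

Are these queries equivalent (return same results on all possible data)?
No, not equivalent

Query 1 returns: [('Niaj',)]
Query 2 returns: [('Niaj',), ('Heidi',)]

Reason: > vs >= gives different results when gpa = 3.45 exists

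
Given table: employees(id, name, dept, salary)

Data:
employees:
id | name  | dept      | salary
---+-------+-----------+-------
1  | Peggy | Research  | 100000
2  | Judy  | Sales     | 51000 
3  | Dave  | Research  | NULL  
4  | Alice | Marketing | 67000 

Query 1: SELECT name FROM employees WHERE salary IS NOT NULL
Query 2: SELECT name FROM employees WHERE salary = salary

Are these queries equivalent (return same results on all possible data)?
Yes, equivalent

Both queries return: [('Alice',), ('Judy',), ('Peggy',)]

Reason: IS NOT NULL vs self-equality (both exclude NULLs)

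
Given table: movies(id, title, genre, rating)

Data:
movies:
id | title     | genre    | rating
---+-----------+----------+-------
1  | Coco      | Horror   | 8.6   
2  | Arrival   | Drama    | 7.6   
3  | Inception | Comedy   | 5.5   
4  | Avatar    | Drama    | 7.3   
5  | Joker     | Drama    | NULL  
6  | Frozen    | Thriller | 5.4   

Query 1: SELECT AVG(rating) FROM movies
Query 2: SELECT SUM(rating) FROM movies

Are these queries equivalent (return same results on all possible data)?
No, not equivalent

Query 1 returns: [(6.88,)]
Query 2 returns: [(34.4,)]

Reason: AVG vs SUM give different aggregate values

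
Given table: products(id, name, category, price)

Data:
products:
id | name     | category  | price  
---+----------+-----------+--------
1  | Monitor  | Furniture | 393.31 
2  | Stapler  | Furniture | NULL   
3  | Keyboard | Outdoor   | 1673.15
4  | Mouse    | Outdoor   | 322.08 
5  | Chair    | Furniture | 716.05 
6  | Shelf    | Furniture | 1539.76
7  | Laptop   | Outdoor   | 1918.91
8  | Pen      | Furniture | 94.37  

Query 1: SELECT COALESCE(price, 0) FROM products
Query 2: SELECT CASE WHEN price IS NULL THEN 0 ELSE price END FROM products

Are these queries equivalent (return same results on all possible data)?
Yes, equivalent

Both queries return: [(0,), (94.37,), (322.08,), (393.31,), (716.05,), (1539.76,), (1673.15,), (1918.91,)]

Reason: COALESCE vs CASE for NULL handling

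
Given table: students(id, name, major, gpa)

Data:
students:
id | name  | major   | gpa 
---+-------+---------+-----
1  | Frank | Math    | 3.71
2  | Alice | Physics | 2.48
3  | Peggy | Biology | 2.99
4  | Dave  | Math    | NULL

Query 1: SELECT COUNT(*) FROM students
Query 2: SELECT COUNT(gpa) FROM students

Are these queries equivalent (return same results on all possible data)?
No, not equivalent

Query 1 returns: [(4,)]
Query 2 returns: [(3,)]

Reason: COUNT(*) includes NULLs, COUNT(column) excludes them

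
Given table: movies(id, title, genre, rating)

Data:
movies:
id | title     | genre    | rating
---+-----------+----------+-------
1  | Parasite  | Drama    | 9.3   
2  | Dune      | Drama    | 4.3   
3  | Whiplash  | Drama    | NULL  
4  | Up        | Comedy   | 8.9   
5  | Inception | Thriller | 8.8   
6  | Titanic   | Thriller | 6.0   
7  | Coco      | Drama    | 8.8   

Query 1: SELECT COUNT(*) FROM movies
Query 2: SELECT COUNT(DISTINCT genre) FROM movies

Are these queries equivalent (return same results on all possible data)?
No, not equivalent

Query 1 returns: [(7,)]
Query 2 returns: [(3,)]

Reason: COUNT(*) counts rows, COUNT(DISTINCT genre) counts unique genres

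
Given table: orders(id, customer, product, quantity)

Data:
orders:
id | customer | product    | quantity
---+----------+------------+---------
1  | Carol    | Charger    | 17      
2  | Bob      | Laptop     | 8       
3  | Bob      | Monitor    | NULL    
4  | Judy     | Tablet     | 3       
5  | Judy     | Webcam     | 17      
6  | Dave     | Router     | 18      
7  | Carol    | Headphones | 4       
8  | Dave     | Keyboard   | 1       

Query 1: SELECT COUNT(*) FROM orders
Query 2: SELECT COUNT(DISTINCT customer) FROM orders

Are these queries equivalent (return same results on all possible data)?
No, not equivalent

Query 1 returns: [(8,)]
Query 2 returns: [(4,)]

Reason: COUNT(*) counts rows, COUNT(DISTINCT customer) counts unique customers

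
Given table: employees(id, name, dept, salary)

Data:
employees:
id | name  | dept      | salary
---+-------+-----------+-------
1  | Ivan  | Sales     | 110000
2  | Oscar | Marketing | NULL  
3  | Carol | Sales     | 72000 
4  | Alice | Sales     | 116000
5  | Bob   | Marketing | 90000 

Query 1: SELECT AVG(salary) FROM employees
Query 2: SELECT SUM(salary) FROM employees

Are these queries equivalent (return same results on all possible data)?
No, not equivalent

Query 1 returns: [(97000.0,)]
Query 2 returns: [(388000,)]

Reason: AVG vs SUM give different aggregate values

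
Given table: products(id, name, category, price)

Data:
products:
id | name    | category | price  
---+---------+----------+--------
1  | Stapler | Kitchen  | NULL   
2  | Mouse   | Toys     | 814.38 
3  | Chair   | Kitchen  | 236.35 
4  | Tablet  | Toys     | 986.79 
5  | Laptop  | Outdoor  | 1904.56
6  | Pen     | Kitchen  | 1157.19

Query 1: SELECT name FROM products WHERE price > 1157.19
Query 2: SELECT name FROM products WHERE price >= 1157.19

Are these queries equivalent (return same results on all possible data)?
No, not equivalent

Query 1 returns: [('Laptop',)]
Query 2 returns: [('Laptop',), ('Pen',)]

Reason: > vs >= gives different results when price = 1157.19 exists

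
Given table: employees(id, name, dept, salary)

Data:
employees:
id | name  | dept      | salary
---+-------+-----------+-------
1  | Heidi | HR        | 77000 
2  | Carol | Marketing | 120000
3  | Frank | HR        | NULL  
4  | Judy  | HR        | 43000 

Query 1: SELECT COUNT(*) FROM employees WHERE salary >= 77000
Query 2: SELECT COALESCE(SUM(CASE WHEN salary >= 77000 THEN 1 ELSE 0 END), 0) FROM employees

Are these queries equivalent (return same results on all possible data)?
Yes, equivalent

Both queries return: [(2,)]

Reason: COUNT with WHERE vs conditional SUM (COALESCE handles empty-table NULL)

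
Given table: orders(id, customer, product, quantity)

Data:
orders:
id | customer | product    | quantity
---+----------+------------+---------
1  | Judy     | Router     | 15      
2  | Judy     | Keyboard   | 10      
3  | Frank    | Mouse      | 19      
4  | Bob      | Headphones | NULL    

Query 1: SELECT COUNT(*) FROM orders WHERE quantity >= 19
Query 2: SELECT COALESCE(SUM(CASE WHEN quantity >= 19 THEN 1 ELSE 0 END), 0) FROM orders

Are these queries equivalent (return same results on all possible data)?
Yes, equivalent

Both queries return: [(1,)]

Reason: COUNT with WHERE vs conditional SUM (COALESCE handles empty-table NULL)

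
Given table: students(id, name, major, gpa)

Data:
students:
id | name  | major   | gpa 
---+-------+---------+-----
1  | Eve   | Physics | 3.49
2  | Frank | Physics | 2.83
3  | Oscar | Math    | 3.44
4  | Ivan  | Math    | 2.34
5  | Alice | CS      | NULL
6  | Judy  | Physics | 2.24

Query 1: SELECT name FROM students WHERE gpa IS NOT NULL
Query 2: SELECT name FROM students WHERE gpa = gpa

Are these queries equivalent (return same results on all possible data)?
Yes, equivalent

Both queries return: [('Eve',), ('Frank',), ('Ivan',), ('Judy',), ('Oscar',)]

Reason: IS NOT NULL vs self-equality (both exclude NULLs)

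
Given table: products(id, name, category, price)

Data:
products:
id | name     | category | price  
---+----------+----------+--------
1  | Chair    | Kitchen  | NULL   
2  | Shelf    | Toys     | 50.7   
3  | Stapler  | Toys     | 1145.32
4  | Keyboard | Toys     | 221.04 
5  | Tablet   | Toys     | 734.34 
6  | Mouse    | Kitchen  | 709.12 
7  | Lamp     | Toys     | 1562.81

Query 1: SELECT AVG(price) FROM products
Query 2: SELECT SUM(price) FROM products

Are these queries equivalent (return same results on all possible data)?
No, not equivalent

Query 1 returns: [(737.2216666666667,)]
Query 2 returns: [(4423.33,)]

Reason: AVG vs SUM give different aggregate values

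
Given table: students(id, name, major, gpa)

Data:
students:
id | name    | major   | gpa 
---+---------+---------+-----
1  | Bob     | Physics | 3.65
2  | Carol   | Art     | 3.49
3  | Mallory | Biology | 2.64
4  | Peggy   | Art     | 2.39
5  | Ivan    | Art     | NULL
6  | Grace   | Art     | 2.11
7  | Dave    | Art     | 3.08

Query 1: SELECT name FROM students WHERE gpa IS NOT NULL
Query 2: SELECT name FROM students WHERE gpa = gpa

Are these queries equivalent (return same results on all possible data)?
Yes, equivalent

Both queries return: [('Bob',), ('Carol',), ('Dave',), ('Grace',), ('Mallory',), ('Peggy',)]

Reason: IS NOT NULL vs self-equality (both exclude NULLs)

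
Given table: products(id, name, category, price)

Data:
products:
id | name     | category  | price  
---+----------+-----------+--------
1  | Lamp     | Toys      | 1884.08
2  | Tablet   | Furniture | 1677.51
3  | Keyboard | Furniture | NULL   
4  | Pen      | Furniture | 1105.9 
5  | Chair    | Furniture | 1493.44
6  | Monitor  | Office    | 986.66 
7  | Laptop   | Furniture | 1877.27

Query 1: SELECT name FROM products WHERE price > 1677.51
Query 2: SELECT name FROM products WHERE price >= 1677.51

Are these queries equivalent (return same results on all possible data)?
No, not equivalent

Query 1 returns: [('Lamp',), ('Laptop',)]
Query 2 returns: [('Lamp',), ('Tablet',), ('Laptop',)]

Reason: > vs >= gives different results when price = 1677.51 exists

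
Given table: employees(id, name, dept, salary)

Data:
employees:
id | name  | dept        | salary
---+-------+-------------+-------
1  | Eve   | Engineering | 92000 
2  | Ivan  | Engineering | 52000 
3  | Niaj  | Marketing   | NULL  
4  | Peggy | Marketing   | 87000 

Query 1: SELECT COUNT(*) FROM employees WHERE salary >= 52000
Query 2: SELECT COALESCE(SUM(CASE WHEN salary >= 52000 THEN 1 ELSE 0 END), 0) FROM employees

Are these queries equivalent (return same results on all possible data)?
Yes, equivalent

Both queries return: [(3,)]

Reason: COUNT with WHERE vs conditional SUM (COALESCE handles empty-table NULL)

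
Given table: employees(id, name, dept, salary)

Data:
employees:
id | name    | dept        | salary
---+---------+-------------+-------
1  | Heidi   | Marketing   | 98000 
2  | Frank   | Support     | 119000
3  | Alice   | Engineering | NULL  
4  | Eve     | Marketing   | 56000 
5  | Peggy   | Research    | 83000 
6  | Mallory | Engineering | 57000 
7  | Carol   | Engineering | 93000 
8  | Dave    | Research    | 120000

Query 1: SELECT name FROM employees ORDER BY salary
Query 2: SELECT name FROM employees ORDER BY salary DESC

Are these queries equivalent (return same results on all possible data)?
No, not equivalent

Query 1 returns: [('Alice',), ('Eve',), ('Mallory',), ('Peggy',), ('Carol',), ('Heidi',), ('Frank',), ('Dave',)]
Query 2 returns: [('Dave',), ('Frank',), ('Heidi',), ('Carol',), ('Peggy',), ('Mallory',), ('Eve',), ('Alice',)]

Reason: ASC vs DESC gives opposite ordering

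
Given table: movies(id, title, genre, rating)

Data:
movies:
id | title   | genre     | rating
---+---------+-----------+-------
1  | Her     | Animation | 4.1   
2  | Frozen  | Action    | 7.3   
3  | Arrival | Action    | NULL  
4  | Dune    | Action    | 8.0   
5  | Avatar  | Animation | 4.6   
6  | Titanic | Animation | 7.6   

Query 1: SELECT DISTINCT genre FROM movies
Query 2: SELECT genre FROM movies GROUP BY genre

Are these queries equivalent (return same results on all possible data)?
Yes, equivalent

Both queries return: [('Action',), ('Animation',)]

Reason: Both get unique genres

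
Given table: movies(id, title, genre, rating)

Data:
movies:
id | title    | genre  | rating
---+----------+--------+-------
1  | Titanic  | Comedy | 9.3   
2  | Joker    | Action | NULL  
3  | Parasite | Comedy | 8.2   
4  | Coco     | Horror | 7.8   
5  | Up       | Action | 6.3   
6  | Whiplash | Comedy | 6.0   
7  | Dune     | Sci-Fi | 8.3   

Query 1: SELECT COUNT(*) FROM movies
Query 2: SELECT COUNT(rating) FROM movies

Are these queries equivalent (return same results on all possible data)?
No, not equivalent

Query 1 returns: [(7,)]
Query 2 returns: [(6,)]

Reason: COUNT(*) includes NULLs, COUNT(column) excludes them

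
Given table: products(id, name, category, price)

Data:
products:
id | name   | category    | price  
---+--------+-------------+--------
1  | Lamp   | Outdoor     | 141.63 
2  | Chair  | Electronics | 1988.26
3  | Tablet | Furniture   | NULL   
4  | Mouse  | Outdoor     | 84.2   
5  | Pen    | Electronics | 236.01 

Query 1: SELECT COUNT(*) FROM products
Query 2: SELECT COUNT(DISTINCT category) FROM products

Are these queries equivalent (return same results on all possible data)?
No, not equivalent

Query 1 returns: [(5,)]
Query 2 returns: [(3,)]

Reason: COUNT(*) counts rows, COUNT(DISTINCT category) counts unique categorys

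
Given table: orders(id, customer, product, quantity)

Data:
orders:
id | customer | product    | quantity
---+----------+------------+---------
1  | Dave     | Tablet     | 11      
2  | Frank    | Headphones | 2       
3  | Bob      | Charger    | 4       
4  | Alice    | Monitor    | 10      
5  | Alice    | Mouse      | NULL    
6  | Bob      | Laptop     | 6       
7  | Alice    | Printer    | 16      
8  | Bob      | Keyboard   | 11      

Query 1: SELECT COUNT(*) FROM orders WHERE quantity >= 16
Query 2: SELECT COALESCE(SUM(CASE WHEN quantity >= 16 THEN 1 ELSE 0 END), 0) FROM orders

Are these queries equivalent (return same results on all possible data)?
Yes, equivalent

Both queries return: [(1,)]

Reason: COUNT with WHERE vs conditional SUM (COALESCE handles empty-table NULL)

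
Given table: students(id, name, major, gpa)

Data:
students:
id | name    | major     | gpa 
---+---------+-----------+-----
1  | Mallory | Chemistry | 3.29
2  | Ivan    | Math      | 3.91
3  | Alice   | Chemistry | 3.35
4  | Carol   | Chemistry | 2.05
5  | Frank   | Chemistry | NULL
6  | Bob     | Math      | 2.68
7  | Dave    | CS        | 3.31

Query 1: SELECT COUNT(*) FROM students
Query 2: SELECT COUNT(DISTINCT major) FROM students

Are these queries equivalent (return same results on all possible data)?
No, not equivalent

Query 1 returns: [(7,)]
Query 2 returns: [(3,)]

Reason: COUNT(*) counts rows, COUNT(DISTINCT major) counts unique majors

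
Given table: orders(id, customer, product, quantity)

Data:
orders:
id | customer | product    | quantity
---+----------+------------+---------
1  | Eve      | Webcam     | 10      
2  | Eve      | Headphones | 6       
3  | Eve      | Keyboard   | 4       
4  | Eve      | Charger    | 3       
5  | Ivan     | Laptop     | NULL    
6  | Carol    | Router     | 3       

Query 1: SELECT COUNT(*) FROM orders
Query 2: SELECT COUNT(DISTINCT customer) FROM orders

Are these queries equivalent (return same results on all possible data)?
No, not equivalent

Query 1 returns: [(6,)]
Query 2 returns: [(3,)]

Reason: COUNT(*) counts rows, COUNT(DISTINCT customer) counts unique customers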